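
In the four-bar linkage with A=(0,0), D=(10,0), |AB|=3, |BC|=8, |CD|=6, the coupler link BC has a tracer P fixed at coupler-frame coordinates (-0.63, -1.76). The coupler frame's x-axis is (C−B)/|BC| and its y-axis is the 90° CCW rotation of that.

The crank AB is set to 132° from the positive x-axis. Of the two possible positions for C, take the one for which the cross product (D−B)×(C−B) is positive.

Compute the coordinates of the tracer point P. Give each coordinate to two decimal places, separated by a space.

A=(0,0), D=(10.00,0)
B = A + 3.00·(cos132°, sin132°) = (-2.0074, 2.2294)
|BD| = 12.2126
circle(B,8.00) ∩ circle(D,6.00): a=7.2527, h=3.3762
  candidates: C₊=(5.7397,4.2249) cross=41.233; C₋=(4.5071,-2.4140) cross=-41.233
  mode + wants cross > 0 → take C=(5.7397,4.2249) (cross=41.233)
ex = (C−B)/|BC| = (0.9684,0.2494); ey = (-0.2494,0.9684)
P = B + -0.63·ex + -1.76·ey = (-2.1785,0.3679)

-2.18 0.37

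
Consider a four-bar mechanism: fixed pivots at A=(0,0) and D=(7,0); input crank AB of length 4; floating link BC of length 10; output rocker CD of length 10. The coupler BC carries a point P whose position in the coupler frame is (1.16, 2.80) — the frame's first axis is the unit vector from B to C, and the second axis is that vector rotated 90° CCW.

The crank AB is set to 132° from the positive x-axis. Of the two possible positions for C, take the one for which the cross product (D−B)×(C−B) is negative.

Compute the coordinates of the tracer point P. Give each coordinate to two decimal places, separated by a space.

0.32 2.49

A=(0,0), D=(7.00,0)
B = A + 4.00·(cos132°, sin132°) = (-2.6765, 2.9726)
|BD| = 10.1228
circle(B,10.00) ∩ circle(D,10.00): a=5.0614, h=8.6245
  candidates: C₊=(4.6943,9.7306) cross=87.304; C₋=(-0.3709,-6.7580) cross=-87.304
  mode - wants cross < 0 → take C=(-0.3709,-6.7580) (cross=-87.304)
ex = (C−B)/|BC| = (0.2306,-0.9731); ey = (0.9731,0.2306)
P = B + 1.16·ex + 2.80·ey = (0.3155,2.4894)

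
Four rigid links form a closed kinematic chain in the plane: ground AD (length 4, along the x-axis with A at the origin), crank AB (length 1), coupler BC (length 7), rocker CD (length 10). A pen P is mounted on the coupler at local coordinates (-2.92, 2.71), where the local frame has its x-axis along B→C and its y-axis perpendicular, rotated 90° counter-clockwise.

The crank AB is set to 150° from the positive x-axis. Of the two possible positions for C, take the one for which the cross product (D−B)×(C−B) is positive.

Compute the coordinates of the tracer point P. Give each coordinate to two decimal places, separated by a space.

-2.58 -3.10

A=(0,0), D=(4.00,0)
B = A + 1.00·(cos150°, sin150°) = (-0.8660, 0.5000)
|BD| = 4.8916
circle(B,7.00) ∩ circle(D,10.00): a=-2.7671, h=6.4298
  candidates: C₊=(-2.9615,7.1790) cross=31.453; C₋=(-4.2759,-5.6133) cross=-31.453
  mode + wants cross > 0 → take C=(-2.9615,7.1790) (cross=31.453)
ex = (C−B)/|BC| = (-0.2993,0.9541); ey = (-0.9541,-0.2993)
P = B + -2.92·ex + 2.71·ey = (-2.5777,-3.0973)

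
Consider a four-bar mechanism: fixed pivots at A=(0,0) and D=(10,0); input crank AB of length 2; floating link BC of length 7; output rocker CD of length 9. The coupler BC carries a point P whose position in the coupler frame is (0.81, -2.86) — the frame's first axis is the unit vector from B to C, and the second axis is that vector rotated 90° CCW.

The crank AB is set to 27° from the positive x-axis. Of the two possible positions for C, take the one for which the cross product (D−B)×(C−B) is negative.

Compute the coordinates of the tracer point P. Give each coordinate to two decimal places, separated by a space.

-0.85 -0.48

A=(0,0), D=(10.00,0)
B = A + 2.00·(cos27°, sin27°) = (1.7820, 0.9080)
|BD| = 8.2680
circle(B,7.00) ∩ circle(D,9.00): a=2.1988, h=6.6457
  candidates: C₊=(4.6974,7.2720) cross=54.947; C₋=(3.2377,-5.9390) cross=-54.947
  mode - wants cross < 0 → take C=(3.2377,-5.9390) (cross=-54.947)
ex = (C−B)/|BC| = (0.2080,-0.9781); ey = (0.9781,0.2080)
P = B + 0.81·ex + -2.86·ey = (-0.8470,-0.4791)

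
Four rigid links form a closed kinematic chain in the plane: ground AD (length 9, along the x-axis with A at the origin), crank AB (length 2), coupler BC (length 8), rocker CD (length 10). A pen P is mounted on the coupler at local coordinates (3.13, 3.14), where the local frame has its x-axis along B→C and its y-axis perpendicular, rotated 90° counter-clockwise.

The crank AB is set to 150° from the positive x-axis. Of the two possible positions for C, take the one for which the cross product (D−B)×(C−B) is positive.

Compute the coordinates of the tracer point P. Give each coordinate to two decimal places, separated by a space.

A=(0,0), D=(9.00,0)
B = A + 2.00·(cos150°, sin150°) = (-1.7321, 1.0000)
|BD| = 10.7785
circle(B,8.00) ∩ circle(D,10.00): a=3.7193, h=7.0829
  candidates: C₊=(2.6283,7.7072) cross=76.343; C₋=(1.3141,-6.3974) cross=-76.343
  mode + wants cross > 0 → take C=(2.6283,7.7072) (cross=76.343)
ex = (C−B)/|BC| = (0.5450,0.8384); ey = (-0.8384,0.5450)
P = B + 3.13·ex + 3.14·ey = (-2.6587,5.3357)

-2.66 5.34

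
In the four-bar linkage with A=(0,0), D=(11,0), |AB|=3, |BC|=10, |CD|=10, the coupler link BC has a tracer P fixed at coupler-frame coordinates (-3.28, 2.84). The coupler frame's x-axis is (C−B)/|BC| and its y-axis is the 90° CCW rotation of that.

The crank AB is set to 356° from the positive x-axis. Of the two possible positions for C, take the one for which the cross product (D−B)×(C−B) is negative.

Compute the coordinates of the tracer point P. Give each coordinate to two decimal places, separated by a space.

4.17 3.97

A=(0,0), D=(11.00,0)
B = A + 3.00·(cos356°, sin356°) = (2.9927, -0.2093)
|BD| = 8.0100
circle(B,10.00) ∩ circle(D,10.00): a=4.0050, h=9.1630
  candidates: C₊=(6.7570,9.0552) cross=73.396; C₋=(7.2357,-9.2645) cross=-73.396
  mode - wants cross < 0 → take C=(7.2357,-9.2645) (cross=-73.396)
ex = (C−B)/|BC| = (0.4243,-0.9055); ey = (0.9055,0.4243)
P = B + -3.28·ex + 2.84·ey = (4.1726,3.9659)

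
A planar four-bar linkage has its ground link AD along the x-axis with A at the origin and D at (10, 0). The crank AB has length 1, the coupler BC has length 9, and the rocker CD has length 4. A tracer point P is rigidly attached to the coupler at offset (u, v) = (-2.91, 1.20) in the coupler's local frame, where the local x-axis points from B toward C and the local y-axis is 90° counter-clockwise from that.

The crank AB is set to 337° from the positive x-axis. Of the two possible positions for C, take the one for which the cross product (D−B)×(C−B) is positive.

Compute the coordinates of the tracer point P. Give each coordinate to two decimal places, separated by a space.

A=(0,0), D=(10.00,0)
B = A + 1.00·(cos337°, sin337°) = (0.9205, -0.3907)
|BD| = 9.0879
circle(B,9.00) ∩ circle(D,4.00): a=8.1201, h=3.8812
  candidates: C₊=(8.8663,3.8360) cross=35.272; C₋=(9.2000,-3.9192) cross=-35.272
  mode + wants cross > 0 → take C=(8.8663,3.8360) (cross=35.272)
ex = (C−B)/|BC| = (0.8829,0.4696); ey = (-0.4696,0.8829)
P = B + -2.91·ex + 1.20·ey = (-2.2122,-0.6979)

-2.21 -0.70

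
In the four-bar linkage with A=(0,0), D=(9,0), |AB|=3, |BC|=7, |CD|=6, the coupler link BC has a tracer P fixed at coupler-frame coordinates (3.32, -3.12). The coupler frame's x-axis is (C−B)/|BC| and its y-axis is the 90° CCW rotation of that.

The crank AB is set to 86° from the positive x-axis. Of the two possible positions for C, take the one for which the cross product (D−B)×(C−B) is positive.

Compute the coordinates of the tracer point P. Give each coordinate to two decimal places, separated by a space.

4.44 1.30

A=(0,0), D=(9.00,0)
B = A + 3.00·(cos86°, sin86°) = (0.2093, 2.9927)
|BD| = 9.2862
circle(B,7.00) ∩ circle(D,6.00): a=5.3431, h=4.5224
  candidates: C₊=(6.7247,5.5518) cross=41.995; C₋=(3.8098,-3.0103) cross=-41.995
  mode + wants cross > 0 → take C=(6.7247,5.5518) (cross=41.995)
ex = (C−B)/|BC| = (0.9308,0.3656); ey = (-0.3656,0.9308)
P = B + 3.32·ex + -3.12·ey = (4.4401,1.3024)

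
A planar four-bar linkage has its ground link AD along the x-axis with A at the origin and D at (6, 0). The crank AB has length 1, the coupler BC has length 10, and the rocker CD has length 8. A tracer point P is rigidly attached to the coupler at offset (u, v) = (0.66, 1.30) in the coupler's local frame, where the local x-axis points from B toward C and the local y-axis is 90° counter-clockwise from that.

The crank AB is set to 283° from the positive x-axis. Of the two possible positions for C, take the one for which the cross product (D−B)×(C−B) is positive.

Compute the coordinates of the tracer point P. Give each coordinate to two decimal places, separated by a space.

-0.63 0.21

A=(0,0), D=(6.00,0)
B = A + 1.00·(cos283°, sin283°) = (0.2250, -0.9744)
|BD| = 5.8567
circle(B,10.00) ∩ circle(D,8.00): a=6.0018, h=7.9987
  candidates: C₊=(4.8123,7.9113) cross=46.846; C₋=(7.4738,-7.8631) cross=-46.846
  mode + wants cross > 0 → take C=(4.8123,7.9113) (cross=46.846)
ex = (C−B)/|BC| = (0.4587,0.8886); ey = (-0.8886,0.4587)
P = B + 0.66·ex + 1.30·ey = (-0.6274,0.2084)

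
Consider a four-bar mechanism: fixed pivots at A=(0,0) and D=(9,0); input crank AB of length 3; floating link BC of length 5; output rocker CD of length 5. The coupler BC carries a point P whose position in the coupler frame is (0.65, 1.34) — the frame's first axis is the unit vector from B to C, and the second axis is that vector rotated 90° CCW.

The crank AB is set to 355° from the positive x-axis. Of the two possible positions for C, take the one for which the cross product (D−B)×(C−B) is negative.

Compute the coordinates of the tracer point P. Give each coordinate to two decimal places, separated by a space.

4.44 0.09

A=(0,0), D=(9.00,0)
B = A + 3.00·(cos355°, sin355°) = (2.9886, -0.2615)
|BD| = 6.0171
circle(B,5.00) ∩ circle(D,5.00): a=3.0085, h=3.9936
  candidates: C₊=(5.8208,3.8591) cross=24.030; C₋=(6.1678,-4.1205) cross=-24.030
  mode - wants cross < 0 → take C=(6.1678,-4.1205) (cross=-24.030)
ex = (C−B)/|BC| = (0.6358,-0.7718); ey = (0.7718,0.6358)
P = B + 0.65·ex + 1.34·ey = (4.4361,0.0889)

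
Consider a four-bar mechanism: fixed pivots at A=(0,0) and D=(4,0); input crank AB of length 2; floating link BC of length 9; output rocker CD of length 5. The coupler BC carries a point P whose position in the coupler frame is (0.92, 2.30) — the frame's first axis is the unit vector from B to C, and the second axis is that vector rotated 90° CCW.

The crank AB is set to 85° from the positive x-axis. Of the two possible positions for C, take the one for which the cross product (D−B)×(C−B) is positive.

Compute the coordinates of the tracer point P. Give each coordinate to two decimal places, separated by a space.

1.53 4.06

A=(0,0), D=(4.00,0)
B = A + 2.00·(cos85°, sin85°) = (0.1743, 1.9924)
|BD| = 4.3134
circle(B,9.00) ∩ circle(D,5.00): a=8.6481, h=2.4921
  candidates: C₊=(8.9957,0.2081) cross=10.749; C₋=(6.6934,-4.2125) cross=-10.749
  mode + wants cross > 0 → take C=(8.9957,0.2081) (cross=10.749)
ex = (C−B)/|BC| = (0.9802,-0.1983); ey = (0.1983,0.9802)
P = B + 0.92·ex + 2.30·ey = (1.5320,4.0643)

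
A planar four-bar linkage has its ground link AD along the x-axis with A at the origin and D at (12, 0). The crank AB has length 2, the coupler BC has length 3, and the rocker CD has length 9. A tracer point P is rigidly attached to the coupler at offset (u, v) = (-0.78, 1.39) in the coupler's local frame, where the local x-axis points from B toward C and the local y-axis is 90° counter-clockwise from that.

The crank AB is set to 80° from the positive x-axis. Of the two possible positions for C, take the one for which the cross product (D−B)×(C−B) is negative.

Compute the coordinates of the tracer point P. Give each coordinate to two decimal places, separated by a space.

A=(0,0), D=(12.00,0)
B = A + 2.00·(cos80°, sin80°) = (0.3473, 1.9696)
|BD| = 11.8180
circle(B,3.00) ∩ circle(D,9.00): a=2.8628, h=0.8969
  candidates: C₊=(3.3195,2.3768) cross=10.600; C₋=(3.0206,0.6081) cross=-10.600
  mode - wants cross < 0 → take C=(3.0206,0.6081) (cross=-10.600)
ex = (C−B)/|BC| = (0.8911,-0.4538); ey = (0.4538,0.8911)
P = B + -0.78·ex + 1.39·ey = (0.2831,3.5622)

0.28 3.56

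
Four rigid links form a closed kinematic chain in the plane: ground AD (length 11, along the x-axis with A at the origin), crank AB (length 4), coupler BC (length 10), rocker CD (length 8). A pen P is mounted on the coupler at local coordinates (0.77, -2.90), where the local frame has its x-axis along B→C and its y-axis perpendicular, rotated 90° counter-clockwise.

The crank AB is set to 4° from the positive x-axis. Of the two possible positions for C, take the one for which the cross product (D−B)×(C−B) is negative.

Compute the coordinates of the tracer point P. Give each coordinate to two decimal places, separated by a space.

A=(0,0), D=(11.00,0)
B = A + 4.00·(cos4°, sin4°) = (3.9903, 0.2790)
|BD| = 7.0153
circle(B,10.00) ∩ circle(D,8.00): a=6.0735, h=7.9444
  candidates: C₊=(10.3749,7.9755) cross=55.732; C₋=(9.7429,-7.9006) cross=-55.732
  mode - wants cross < 0 → take C=(9.7429,-7.9006) (cross=-55.732)
ex = (C−B)/|BC| = (0.5753,-0.8180); ey = (0.8180,0.5753)
P = B + 0.77·ex + -2.90·ey = (2.0611,-2.0191)

2.06 -2.02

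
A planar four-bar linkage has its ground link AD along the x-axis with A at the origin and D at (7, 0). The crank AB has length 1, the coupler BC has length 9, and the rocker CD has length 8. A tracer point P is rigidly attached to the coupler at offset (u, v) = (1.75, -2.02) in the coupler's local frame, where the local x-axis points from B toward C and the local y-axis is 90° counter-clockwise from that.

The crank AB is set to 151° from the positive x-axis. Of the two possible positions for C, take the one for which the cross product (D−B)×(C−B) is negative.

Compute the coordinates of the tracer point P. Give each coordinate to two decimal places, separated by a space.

-1.73 -2.05

A=(0,0), D=(7.00,0)
B = A + 1.00·(cos151°, sin151°) = (-0.8746, 0.4848)
|BD| = 7.8895
circle(B,9.00) ∩ circle(D,8.00): a=5.0221, h=7.4685
  candidates: C₊=(4.5970,7.6306) cross=58.923; C₋=(3.6791,-7.2782) cross=-58.923
  mode - wants cross < 0 → take C=(3.6791,-7.2782) (cross=-58.923)
ex = (C−B)/|BC| = (0.5060,-0.8626); ey = (0.8626,0.5060)
P = B + 1.75·ex + -2.02·ey = (-1.7315,-2.0467)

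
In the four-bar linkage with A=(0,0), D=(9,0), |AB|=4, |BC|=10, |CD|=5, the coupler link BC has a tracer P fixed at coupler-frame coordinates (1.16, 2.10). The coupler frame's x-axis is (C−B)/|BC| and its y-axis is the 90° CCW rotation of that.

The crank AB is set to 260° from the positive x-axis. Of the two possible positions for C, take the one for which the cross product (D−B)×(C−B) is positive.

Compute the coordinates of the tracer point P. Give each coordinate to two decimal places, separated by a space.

A=(0,0), D=(9.00,0)
B = A + 4.00·(cos260°, sin260°) = (-0.6946, -3.9392)
|BD| = 10.4644
circle(B,10.00) ∩ circle(D,5.00): a=8.8158, h=4.7204
  candidates: C₊=(5.6957,3.7526) cross=49.396; C₋=(9.2496,-4.9938) cross=-49.396
  mode + wants cross > 0 → take C=(5.6957,3.7526) (cross=49.396)
ex = (C−B)/|BC| = (0.6390,0.7692); ey = (-0.7692,0.6390)
P = B + 1.16·ex + 2.10·ey = (-1.5686,-1.7050)

-1.57 -1.71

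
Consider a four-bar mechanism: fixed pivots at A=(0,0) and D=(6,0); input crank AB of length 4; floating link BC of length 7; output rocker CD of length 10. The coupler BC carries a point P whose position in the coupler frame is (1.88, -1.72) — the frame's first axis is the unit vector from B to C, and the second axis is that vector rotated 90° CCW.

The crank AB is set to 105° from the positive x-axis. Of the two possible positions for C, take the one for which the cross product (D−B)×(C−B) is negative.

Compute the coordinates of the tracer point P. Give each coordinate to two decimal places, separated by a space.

-3.33 2.76

A=(0,0), D=(6.00,0)
B = A + 4.00·(cos105°, sin105°) = (-1.0353, 3.8637)
|BD| = 8.0264
circle(B,7.00) ∩ circle(D,10.00): a=0.8362, h=6.9499
  candidates: C₊=(3.0431,9.5529) cross=55.783; C₋=(-3.6478,-2.6305) cross=-55.783
  mode - wants cross < 0 → take C=(-3.6478,-2.6305) (cross=-55.783)
ex = (C−B)/|BC| = (-0.3732,-0.9277); ey = (0.9277,-0.3732)
P = B + 1.88·ex + -1.72·ey = (-3.3326,2.7615)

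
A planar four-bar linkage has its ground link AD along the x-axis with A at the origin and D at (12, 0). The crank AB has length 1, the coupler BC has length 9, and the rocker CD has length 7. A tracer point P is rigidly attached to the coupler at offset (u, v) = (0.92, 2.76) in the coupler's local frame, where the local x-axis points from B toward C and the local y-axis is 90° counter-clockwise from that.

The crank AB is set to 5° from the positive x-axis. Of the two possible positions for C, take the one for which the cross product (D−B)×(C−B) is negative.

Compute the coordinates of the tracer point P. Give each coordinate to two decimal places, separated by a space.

A=(0,0), D=(12.00,0)
B = A + 1.00·(cos5°, sin5°) = (0.9962, 0.0872)
|BD| = 11.0042
circle(B,9.00) ∩ circle(D,7.00): a=6.9561, h=5.7108
  candidates: C₊=(7.9973,5.7427) cross=62.842; C₋=(7.9068,-5.6785) cross=-62.842
  mode - wants cross < 0 → take C=(7.9068,-5.6785) (cross=-62.842)
ex = (C−B)/|BC| = (0.7678,-0.6406); ey = (0.6406,0.7678)
P = B + 0.92·ex + 2.76·ey = (3.4708,1.6170)

3.47 1.62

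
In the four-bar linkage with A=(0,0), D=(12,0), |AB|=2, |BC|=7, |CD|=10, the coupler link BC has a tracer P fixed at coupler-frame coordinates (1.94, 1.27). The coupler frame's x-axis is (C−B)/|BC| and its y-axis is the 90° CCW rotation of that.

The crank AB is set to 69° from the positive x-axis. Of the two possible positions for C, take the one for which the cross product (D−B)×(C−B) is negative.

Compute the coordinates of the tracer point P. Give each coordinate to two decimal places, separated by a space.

A=(0,0), D=(12.00,0)
B = A + 2.00·(cos69°, sin69°) = (0.7167, 1.8672)
|BD| = 11.4367
circle(B,7.00) ∩ circle(D,10.00): a=3.4887, h=6.0687
  candidates: C₊=(5.1494,7.2849) cross=69.406; C₋=(3.1678,-4.6897) cross=-69.406
  mode - wants cross < 0 → take C=(3.1678,-4.6897) (cross=-69.406)
ex = (C−B)/|BC| = (0.3502,-0.9367); ey = (0.9367,0.3502)
P = B + 1.94·ex + 1.27·ey = (2.5856,0.4947)

2.59 0.49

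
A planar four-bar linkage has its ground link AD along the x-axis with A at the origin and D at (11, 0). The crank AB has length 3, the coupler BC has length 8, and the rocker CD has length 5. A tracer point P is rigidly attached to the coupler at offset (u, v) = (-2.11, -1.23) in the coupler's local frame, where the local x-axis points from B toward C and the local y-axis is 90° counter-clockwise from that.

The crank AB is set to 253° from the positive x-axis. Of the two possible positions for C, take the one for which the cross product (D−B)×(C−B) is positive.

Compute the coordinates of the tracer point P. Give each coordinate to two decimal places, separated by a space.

-2.12 -4.97

A=(0,0), D=(11.00,0)
B = A + 3.00·(cos253°, sin253°) = (-0.8771, -2.8689)
|BD| = 12.2187
circle(B,8.00) ∩ circle(D,5.00): a=7.7053, h=2.1515
  candidates: C₊=(6.1076,1.0316) cross=26.288; C₋=(7.1179,-3.1511) cross=-26.288
  mode + wants cross > 0 → take C=(6.1076,1.0316) (cross=26.288)
ex = (C−B)/|BC| = (0.8731,0.4876); ey = (-0.4876,0.8731)
P = B + -2.11·ex + -1.23·ey = (-2.1196,-4.9716)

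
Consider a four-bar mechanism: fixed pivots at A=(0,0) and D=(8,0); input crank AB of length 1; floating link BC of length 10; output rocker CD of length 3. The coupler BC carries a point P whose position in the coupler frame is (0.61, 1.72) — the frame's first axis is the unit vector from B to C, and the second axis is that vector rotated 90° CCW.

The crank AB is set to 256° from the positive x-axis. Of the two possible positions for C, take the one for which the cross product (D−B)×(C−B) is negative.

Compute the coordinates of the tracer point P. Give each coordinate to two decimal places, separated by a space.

0.63 0.63

A=(0,0), D=(8.00,0)
B = A + 1.00·(cos256°, sin256°) = (-0.2419, -0.9703)
|BD| = 8.2988
circle(B,10.00) ∩ circle(D,3.00): a=9.6321, h=2.6874
  candidates: C₊=(9.0099,2.8249) cross=22.303; C₋=(9.6383,-2.5131) cross=-22.303
  mode - wants cross < 0 → take C=(9.6383,-2.5131) (cross=-22.303)
ex = (C−B)/|BC| = (0.9880,-0.1543); ey = (0.1543,0.9880)
P = B + 0.61·ex + 1.72·ey = (0.6261,0.6350)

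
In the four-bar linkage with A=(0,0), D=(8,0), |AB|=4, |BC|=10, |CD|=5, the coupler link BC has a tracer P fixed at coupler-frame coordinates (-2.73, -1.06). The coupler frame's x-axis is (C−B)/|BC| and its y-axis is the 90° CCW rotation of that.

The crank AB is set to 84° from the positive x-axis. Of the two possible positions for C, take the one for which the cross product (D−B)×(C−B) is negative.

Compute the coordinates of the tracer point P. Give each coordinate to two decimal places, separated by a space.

A=(0,0), D=(8.00,0)
B = A + 4.00·(cos84°, sin84°) = (0.4181, 3.9781)
|BD| = 8.5621
circle(B,10.00) ∩ circle(D,5.00): a=8.6608, h=4.9990
  candidates: C₊=(10.4100,4.3809) cross=42.802; C₋=(5.7648,-4.4726) cross=-42.802
  mode - wants cross < 0 → take C=(5.7648,-4.4726) (cross=-42.802)
ex = (C−B)/|BC| = (0.5347,-0.8451); ey = (0.8451,0.5347)
P = B + -2.73·ex + -1.06·ey = (-1.9373,5.7184)

-1.94 5.72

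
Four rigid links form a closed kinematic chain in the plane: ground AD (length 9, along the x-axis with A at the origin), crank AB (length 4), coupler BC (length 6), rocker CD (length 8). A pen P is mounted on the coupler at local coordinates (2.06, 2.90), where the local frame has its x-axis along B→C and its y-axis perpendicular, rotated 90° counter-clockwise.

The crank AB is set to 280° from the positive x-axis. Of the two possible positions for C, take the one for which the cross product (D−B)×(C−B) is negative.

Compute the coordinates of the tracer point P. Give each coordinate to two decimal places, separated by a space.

4.02 -2.68

A=(0,0), D=(9.00,0)
B = A + 4.00·(cos280°, sin280°) = (0.6946, -3.9392)
|BD| = 9.1922
circle(B,6.00) ∩ circle(D,8.00): a=3.0731, h=5.1533
  candidates: C₊=(1.2628,2.0338) cross=47.370; C₋=(5.6796,-7.2784) cross=-47.370
  mode - wants cross < 0 → take C=(5.6796,-7.2784) (cross=-47.370)
ex = (C−B)/|BC| = (0.8308,-0.5565); ey = (0.5565,0.8308)
P = B + 2.06·ex + 2.90·ey = (4.0200,-2.6763)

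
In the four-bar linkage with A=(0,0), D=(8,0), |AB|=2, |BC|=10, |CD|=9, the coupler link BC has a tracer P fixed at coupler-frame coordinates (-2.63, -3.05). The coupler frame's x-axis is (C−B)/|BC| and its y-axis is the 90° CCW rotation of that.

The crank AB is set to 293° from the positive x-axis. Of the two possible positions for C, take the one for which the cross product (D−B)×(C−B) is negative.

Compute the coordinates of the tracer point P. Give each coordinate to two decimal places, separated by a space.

-3.24 -2.09

A=(0,0), D=(8.00,0)
B = A + 2.00·(cos293°, sin293°) = (0.7815, -1.8410)
|BD| = 7.4496
circle(B,10.00) ∩ circle(D,9.00): a=5.0000, h=8.6602
  candidates: C₊=(3.4862,7.7863) cross=64.515; C₋=(7.7666,-8.9970) cross=-64.515
  mode - wants cross < 0 → take C=(7.7666,-8.9970) (cross=-64.515)
ex = (C−B)/|BC| = (0.6985,-0.7156); ey = (0.7156,0.6985)
P = B + -2.63·ex + -3.05·ey = (-3.2382,-2.0895)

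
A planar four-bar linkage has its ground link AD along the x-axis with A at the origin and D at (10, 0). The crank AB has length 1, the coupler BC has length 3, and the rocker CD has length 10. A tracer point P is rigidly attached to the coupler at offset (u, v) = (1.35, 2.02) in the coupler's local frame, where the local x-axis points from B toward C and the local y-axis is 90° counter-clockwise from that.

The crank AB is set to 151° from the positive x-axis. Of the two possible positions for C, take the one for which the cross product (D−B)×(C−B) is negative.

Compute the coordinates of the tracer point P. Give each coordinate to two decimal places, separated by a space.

A=(0,0), D=(10.00,0)
B = A + 1.00·(cos151°, sin151°) = (-0.8746, 0.4848)
|BD| = 10.8854
circle(B,3.00) ∩ circle(D,10.00): a=1.2628, h=2.7213
  candidates: C₊=(0.5081,3.1471) cross=29.622; C₋=(0.2657,-2.2900) cross=-29.622
  mode - wants cross < 0 → take C=(0.2657,-2.2900) (cross=-29.622)
ex = (C−B)/|BC| = (0.3801,-0.9249); ey = (0.9249,0.3801)
P = B + 1.35·ex + 2.02·ey = (1.5069,0.0040)

1.51 0.00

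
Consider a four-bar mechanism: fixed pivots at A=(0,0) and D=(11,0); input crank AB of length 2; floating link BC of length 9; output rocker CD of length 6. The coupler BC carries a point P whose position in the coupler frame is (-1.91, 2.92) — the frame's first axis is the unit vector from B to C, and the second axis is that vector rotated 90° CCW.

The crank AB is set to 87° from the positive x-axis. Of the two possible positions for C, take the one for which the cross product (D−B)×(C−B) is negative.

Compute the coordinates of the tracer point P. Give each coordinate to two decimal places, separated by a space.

0.71 5.43

A=(0,0), D=(11.00,0)
B = A + 2.00·(cos87°, sin87°) = (0.1047, 1.9973)
|BD| = 11.0769
circle(B,9.00) ∩ circle(D,6.00): a=7.5697, h=4.8682
  candidates: C₊=(8.4281,5.4208) cross=53.925; C₋=(6.6725,-4.1561) cross=-53.925
  mode - wants cross < 0 → take C=(6.6725,-4.1561) (cross=-53.925)
ex = (C−B)/|BC| = (0.7298,-0.6837); ey = (0.6837,0.7298)
P = B + -1.91·ex + 2.92·ey = (0.7072,5.4340)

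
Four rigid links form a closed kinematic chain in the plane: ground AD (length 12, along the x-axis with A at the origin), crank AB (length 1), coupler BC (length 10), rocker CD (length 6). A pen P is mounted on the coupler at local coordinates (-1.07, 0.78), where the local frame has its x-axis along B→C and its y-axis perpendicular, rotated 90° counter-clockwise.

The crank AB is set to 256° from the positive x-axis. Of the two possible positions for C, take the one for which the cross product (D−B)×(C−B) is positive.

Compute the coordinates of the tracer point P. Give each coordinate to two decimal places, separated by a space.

-1.56 -0.91

A=(0,0), D=(12.00,0)
B = A + 1.00·(cos256°, sin256°) = (-0.2419, -0.9703)
|BD| = 12.2803
circle(B,10.00) ∩ circle(D,6.00): a=8.7460, h=4.8485
  candidates: C₊=(8.0936,4.5541) cross=59.542; C₋=(8.8598,-5.1126) cross=-59.542
  mode + wants cross > 0 → take C=(8.0936,4.5541) (cross=59.542)
ex = (C−B)/|BC| = (0.8336,0.5524); ey = (-0.5524,0.8336)
P = B + -1.07·ex + 0.78·ey = (-1.5647,-0.9112)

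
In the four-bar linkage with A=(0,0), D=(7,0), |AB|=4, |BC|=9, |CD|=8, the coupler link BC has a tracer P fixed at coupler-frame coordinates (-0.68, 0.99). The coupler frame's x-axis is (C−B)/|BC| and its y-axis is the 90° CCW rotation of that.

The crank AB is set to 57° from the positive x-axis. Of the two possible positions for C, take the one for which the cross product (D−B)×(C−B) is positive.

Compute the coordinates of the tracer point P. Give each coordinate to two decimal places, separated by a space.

A=(0,0), D=(7.00,0)
B = A + 4.00·(cos57°, sin57°) = (2.1786, 3.3547)
|BD| = 5.8737
circle(B,9.00) ∩ circle(D,8.00): a=4.3840, h=7.8601
  candidates: C₊=(10.2663,7.3028) cross=46.168; C₋=(1.2880,-5.6011) cross=-46.168
  mode + wants cross > 0 → take C=(10.2663,7.3028) (cross=46.168)
ex = (C−B)/|BC| = (0.8986,0.4387); ey = (-0.4387,0.8986)
P = B + -0.68·ex + 0.99·ey = (1.1332,3.9460)

1.13 3.95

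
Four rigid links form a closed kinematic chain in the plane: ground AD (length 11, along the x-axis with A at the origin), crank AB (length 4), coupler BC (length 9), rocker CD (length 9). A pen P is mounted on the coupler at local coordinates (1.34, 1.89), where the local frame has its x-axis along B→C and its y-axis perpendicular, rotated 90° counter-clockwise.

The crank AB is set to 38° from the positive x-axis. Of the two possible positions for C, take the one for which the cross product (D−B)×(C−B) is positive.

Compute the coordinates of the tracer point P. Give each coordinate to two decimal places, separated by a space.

A=(0,0), D=(11.00,0)
B = A + 4.00·(cos38°, sin38°) = (3.1520, 2.4626)
|BD| = 8.2253
circle(B,9.00) ∩ circle(D,9.00): a=4.1126, h=8.0054
  candidates: C₊=(9.4728,8.8695) cross=65.846; C₋=(4.6792,-6.4068) cross=-65.846
  mode + wants cross > 0 → take C=(9.4728,8.8695) (cross=65.846)
ex = (C−B)/|BC| = (0.7023,0.7119); ey = (-0.7119,0.7023)
P = B + 1.34·ex + 1.89·ey = (2.7477,4.7439)

2.75 4.74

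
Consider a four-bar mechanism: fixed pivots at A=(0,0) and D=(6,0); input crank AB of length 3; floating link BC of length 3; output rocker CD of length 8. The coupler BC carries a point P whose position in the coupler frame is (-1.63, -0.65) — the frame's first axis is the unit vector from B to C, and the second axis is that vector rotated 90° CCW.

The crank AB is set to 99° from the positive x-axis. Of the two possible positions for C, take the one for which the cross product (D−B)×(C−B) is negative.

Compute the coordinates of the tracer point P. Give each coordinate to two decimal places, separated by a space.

A=(0,0), D=(6.00,0)
B = A + 3.00·(cos99°, sin99°) = (-0.4693, 2.9631)
|BD| = 7.1156
circle(B,3.00) ∩ circle(D,8.00): a=-0.3070, h=2.9843
  candidates: C₊=(0.4943,5.8041) cross=21.235; C₋=(-1.9911,0.3777) cross=-21.235
  mode - wants cross < 0 → take C=(-1.9911,0.3777) (cross=-21.235)
ex = (C−B)/|BC| = (-0.5073,-0.8618); ey = (0.8618,-0.5073)
P = B + -1.63·ex + -0.65·ey = (-0.2026,4.6975)

-0.20 4.70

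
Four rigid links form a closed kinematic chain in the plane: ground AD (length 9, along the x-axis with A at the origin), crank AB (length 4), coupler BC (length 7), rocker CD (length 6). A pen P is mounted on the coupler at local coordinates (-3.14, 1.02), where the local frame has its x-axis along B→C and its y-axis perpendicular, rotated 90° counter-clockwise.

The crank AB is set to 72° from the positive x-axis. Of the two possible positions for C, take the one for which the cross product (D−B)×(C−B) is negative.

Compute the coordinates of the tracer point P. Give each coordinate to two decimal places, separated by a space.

1.10 7.10

A=(0,0), D=(9.00,0)
B = A + 4.00·(cos72°, sin72°) = (1.2361, 3.8042)
|BD| = 8.6459
circle(B,7.00) ∩ circle(D,6.00): a=5.0747, h=4.8215
  candidates: C₊=(7.9147,5.9010) cross=41.686; C₋=(3.6717,-2.7584) cross=-41.686
  mode - wants cross < 0 → take C=(3.6717,-2.7584) (cross=-41.686)
ex = (C−B)/|BC| = (0.3479,-0.9375); ey = (0.9375,0.3479)
P = B + -3.14·ex + 1.02·ey = (1.0998,7.1029)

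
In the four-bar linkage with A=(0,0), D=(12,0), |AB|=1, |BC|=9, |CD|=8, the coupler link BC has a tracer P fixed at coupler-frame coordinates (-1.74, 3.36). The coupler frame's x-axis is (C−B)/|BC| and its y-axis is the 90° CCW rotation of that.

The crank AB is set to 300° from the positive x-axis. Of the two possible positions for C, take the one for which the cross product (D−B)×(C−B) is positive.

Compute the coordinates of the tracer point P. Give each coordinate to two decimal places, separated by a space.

-3.16 0.09

A=(0,0), D=(12.00,0)
B = A + 1.00·(cos300°, sin300°) = (0.5000, -0.8660)
|BD| = 11.5326
circle(B,9.00) ∩ circle(D,8.00): a=6.5033, h=6.2215
  candidates: C₊=(6.5178,5.8262) cross=71.750; C₋=(7.4522,-6.5816) cross=-71.750
  mode + wants cross > 0 → take C=(6.5178,5.8262) (cross=71.750)
ex = (C−B)/|BC| = (0.6686,0.7436); ey = (-0.7436,0.6686)
P = B + -1.74·ex + 3.36·ey = (-3.1619,0.0868)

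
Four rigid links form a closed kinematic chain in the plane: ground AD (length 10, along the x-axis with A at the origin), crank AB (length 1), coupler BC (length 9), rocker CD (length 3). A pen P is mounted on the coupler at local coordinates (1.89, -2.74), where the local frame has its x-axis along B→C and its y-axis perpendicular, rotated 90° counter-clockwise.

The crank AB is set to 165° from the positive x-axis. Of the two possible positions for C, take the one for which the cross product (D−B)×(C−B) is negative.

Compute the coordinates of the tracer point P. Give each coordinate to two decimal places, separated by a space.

0.18 -2.87

A=(0,0), D=(10.00,0)
B = A + 1.00·(cos165°, sin165°) = (-0.9659, 0.2588)
|BD| = 10.9690
circle(B,9.00) ∩ circle(D,3.00): a=8.7665, h=2.0369
  candidates: C₊=(7.8462,2.0883) cross=22.343; C₋=(7.7500,-1.9844) cross=-22.343
  mode - wants cross < 0 → take C=(7.7500,-1.9844) (cross=-22.343)
ex = (C−B)/|BC| = (0.9684,-0.2492); ey = (0.2492,0.9684)
P = B + 1.89·ex + -2.74·ey = (0.1815,-2.8658)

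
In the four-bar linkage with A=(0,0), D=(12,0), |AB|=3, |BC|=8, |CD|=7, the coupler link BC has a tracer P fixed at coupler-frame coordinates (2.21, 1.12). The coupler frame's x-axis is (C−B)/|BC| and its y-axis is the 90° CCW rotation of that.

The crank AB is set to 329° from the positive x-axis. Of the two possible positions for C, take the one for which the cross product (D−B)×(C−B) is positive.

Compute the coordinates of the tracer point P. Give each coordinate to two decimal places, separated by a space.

A=(0,0), D=(12.00,0)
B = A + 3.00·(cos329°, sin329°) = (2.5715, -1.5451)
|BD| = 9.5543
circle(B,8.00) ∩ circle(D,7.00): a=5.5621, h=5.7500
  candidates: C₊=(7.1305,5.0287) cross=54.937; C₋=(8.9903,-6.3199) cross=-54.937
  mode + wants cross > 0 → take C=(7.1305,5.0287) (cross=54.937)
ex = (C−B)/|BC| = (0.5699,0.8217); ey = (-0.8217,0.5699)
P = B + 2.21·ex + 1.12·ey = (2.9106,0.9092)

2.91 0.91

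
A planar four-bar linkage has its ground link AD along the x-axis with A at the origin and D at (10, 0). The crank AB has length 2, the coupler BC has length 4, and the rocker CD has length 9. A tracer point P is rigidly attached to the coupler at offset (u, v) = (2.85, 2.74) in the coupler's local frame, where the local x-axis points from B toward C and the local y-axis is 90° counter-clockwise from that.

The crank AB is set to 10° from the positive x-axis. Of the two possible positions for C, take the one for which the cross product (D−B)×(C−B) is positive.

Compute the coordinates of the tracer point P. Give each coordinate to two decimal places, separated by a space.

A=(0,0), D=(10.00,0)
B = A + 2.00·(cos10°, sin10°) = (1.9696, 0.3473)
|BD| = 8.0379
circle(B,4.00) ∩ circle(D,9.00): a=-0.0244, h=3.9999
  candidates: C₊=(2.1181,4.3445) cross=32.151; C₋=(1.7724,-3.6478) cross=-32.151
  mode + wants cross > 0 → take C=(2.1181,4.3445) (cross=32.151)
ex = (C−B)/|BC| = (0.0371,0.9993); ey = (-0.9993,0.0371)
P = B + 2.85·ex + 2.74·ey = (-0.6627,3.2970)

-0.66 3.30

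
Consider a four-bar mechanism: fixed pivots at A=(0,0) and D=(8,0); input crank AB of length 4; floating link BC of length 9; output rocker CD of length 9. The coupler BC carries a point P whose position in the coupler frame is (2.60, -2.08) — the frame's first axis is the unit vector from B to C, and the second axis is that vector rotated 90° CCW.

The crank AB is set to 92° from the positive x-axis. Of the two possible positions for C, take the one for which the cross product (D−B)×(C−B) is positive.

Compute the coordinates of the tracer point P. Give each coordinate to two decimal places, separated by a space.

A=(0,0), D=(8.00,0)
B = A + 4.00·(cos92°, sin92°) = (-0.1396, 3.9976)
|BD| = 9.0683
circle(B,9.00) ∩ circle(D,9.00): a=4.5341, h=7.7744
  candidates: C₊=(7.3574,8.9770) cross=70.501; C₋=(0.5030,-4.9795) cross=-70.501
  mode + wants cross > 0 → take C=(7.3574,8.9770) (cross=70.501)
ex = (C−B)/|BC| = (0.8330,0.5533); ey = (-0.5533,0.8330)
P = B + 2.60·ex + -2.08·ey = (3.1770,3.7034)

3.18 3.70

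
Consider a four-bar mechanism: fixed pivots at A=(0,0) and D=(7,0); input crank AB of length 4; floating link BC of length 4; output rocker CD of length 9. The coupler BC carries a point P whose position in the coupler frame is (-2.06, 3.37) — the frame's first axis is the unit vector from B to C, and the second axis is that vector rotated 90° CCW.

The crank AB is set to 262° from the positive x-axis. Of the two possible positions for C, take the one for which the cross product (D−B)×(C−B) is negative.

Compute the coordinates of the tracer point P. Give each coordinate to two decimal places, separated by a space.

1.07 -0.36

A=(0,0), D=(7.00,0)
B = A + 4.00·(cos262°, sin262°) = (-0.5567, -3.9611)
|BD| = 8.5319
circle(B,4.00) ∩ circle(D,9.00): a=0.4567, h=3.9738
  candidates: C₊=(-1.9971,-0.2294) cross=33.904; C₋=(1.6928,-7.2686) cross=-33.904
  mode - wants cross < 0 → take C=(1.6928,-7.2686) (cross=-33.904)
ex = (C−B)/|BC| = (0.5624,-0.8269); ey = (0.8269,0.5624)
P = B + -2.06·ex + 3.37·ey = (1.0715,-0.3625)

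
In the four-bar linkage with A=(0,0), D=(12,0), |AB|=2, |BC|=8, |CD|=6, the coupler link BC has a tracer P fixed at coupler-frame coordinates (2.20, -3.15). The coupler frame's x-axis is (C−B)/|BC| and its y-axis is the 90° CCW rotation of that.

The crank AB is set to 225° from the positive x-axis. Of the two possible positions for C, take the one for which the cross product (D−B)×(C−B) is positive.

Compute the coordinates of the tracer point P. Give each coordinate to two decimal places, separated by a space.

1.71 -3.65

A=(0,0), D=(12.00,0)
B = A + 2.00·(cos225°, sin225°) = (-1.4142, -1.4142)
|BD| = 13.4886
circle(B,8.00) ∩ circle(D,6.00): a=7.7822, h=1.8540
  candidates: C₊=(6.1307,1.2455) cross=25.008; C₋=(6.5195,-2.4421) cross=-25.008
  mode + wants cross > 0 → take C=(6.1307,1.2455) (cross=25.008)
ex = (C−B)/|BC| = (0.9431,0.3325); ey = (-0.3325,0.9431)
P = B + 2.20·ex + -3.15·ey = (1.7079,-3.6536)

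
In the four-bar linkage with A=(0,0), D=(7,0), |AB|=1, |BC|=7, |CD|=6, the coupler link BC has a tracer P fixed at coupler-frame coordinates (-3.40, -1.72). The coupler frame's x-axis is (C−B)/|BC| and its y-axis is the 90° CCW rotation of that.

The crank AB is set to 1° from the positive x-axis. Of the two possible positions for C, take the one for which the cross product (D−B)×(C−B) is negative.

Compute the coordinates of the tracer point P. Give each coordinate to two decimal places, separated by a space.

A=(0,0), D=(7.00,0)
B = A + 1.00·(cos1°, sin1°) = (0.9998, 0.0175)
|BD| = 6.0002
circle(B,7.00) ∩ circle(D,6.00): a=4.0834, h=5.6856
  candidates: C₊=(5.0998,5.6911) cross=34.115; C₋=(5.0667,-5.6800) cross=-34.115
  mode - wants cross < 0 → take C=(5.0667,-5.6800) (cross=-34.115)
ex = (C−B)/|BC| = (0.5810,-0.8139); ey = (0.8139,0.5810)
P = B + -3.40·ex + -1.72·ey = (-2.3754,1.7855)

-2.38 1.79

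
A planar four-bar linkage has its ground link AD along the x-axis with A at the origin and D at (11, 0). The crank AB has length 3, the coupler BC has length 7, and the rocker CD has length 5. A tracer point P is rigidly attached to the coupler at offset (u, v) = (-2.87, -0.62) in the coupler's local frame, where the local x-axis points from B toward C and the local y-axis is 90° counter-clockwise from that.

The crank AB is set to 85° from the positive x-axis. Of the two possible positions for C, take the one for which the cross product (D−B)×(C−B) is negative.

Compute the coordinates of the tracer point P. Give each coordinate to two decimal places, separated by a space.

A=(0,0), D=(11.00,0)
B = A + 3.00·(cos85°, sin85°) = (0.2615, 2.9886)
|BD| = 11.1466
circle(B,7.00) ∩ circle(D,5.00): a=6.6499, h=2.1861
  candidates: C₊=(7.2540,3.3117) cross=24.368; C₋=(6.0817,-0.9004) cross=-24.368
  mode - wants cross < 0 → take C=(6.0817,-0.9004) (cross=-24.368)
ex = (C−B)/|BC| = (0.8315,-0.5556); ey = (0.5556,0.8315)
P = B + -2.87·ex + -0.62·ey = (-2.4693,4.0676)

-2.47 4.07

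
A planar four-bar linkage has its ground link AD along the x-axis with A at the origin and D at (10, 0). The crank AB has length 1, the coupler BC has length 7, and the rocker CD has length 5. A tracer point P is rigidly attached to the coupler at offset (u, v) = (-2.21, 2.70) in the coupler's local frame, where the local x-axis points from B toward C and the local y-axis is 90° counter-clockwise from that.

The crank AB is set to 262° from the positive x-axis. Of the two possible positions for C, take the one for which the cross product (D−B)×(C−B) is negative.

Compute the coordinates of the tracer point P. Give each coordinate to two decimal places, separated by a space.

-1.25 2.32

A=(0,0), D=(10.00,0)
B = A + 1.00·(cos262°, sin262°) = (-0.1392, -0.9903)
|BD| = 10.1874
circle(B,7.00) ∩ circle(D,5.00): a=6.2716, h=3.1091
  candidates: C₊=(5.8005,2.7138) cross=31.674; C₋=(6.4050,-3.4750) cross=-31.674
  mode - wants cross < 0 → take C=(6.4050,-3.4750) (cross=-31.674)
ex = (C−B)/|BC| = (0.9349,-0.3550); ey = (0.3550,0.9349)
P = B + -2.21·ex + 2.70·ey = (-1.2468,2.3184)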